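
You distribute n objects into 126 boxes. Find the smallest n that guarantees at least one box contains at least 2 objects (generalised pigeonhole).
n = (2 − 1)·126 + 1 = 127

By the generalised pigeonhole principle, to guarantee some box contains ≥ r objects we need more than (r − 1) · k objects total. Threshold: n = (r − 1) · k + 1. With r = 2 and k = 126: n = 1 · 126 + 1 = 126 + 1 = 127. For n = 126 = 1 · 126, we can put exactly 1 objects in every box, avoiding 2 in any single one — so 127 is tight.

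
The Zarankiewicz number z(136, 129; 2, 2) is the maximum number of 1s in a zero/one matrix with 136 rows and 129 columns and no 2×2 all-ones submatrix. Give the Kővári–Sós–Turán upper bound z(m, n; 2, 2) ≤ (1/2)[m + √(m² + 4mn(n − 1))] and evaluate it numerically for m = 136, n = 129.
z(136, 129; 2, 2) ≤ (1/2)[136 + √(136² + 4·136·129·128)] = (1/2)[136 + √9001024] = 1568.0853

Kővári–Sós–Turán: let r_1, ..., r_136 be the row sums and z = Σ r_i the total number of 1s. Each pair of columns can share at most one row with both entries 1 (else a 2×2 all-ones block appears), so Σ_i C(r_i, 2) ≤ C(129, 2) = 8256. By convexity Σ_i C(r_i, 2) ≥ 136·C(z/136, 2) = z(z − 136)/(2·136), giving z² − 136z − 136·129·128 ≤ 0 and hence z ≤ (1/2)[136 + √(18496 + 4·2245632)] = (1/2)[136 + √9001024] ≈ (1/2)(136 + 3000.1707) = 1568.0853.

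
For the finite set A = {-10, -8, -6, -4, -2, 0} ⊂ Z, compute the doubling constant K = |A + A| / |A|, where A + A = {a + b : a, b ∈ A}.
K = |A + A| / |A| = 11/6

Enumerate A + A = {a + b : a, b ∈ A}. With |A| = 6, there are |A|^2 = 36 ordered sum pairs; collecting distinct values, A + A = {-20, -18, -16, -14, -12, -10, -8, -6, -4, -2, 0}, so |A + A| = 11. Thus K = 11/6. Here |A + A| = 2|A| − 1 = 11, the minimum possible — so K = 11/6 is minimal, which holds iff A is an arithmetic progression.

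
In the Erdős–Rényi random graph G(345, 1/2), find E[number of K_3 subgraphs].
E[# K_3] = C(345, 3) · (1/2)^C(3, 2) = 6784540 / 2^3 = 1696135/2 = 848067.5

For each 3-subset S of vertices (there are C(345, 3) = 6784540 such S), let X_S = 1 if S induces a K_3 (all C(3, 2) = 3 edges present). Then P(X_S = 1) = (1/2)^3 = 1/8. By linearity of expectation, E[# K_3] = C(345, 3) · (1/2)^3 = 6784540 / 8 = 1696135/2 = 848067.5.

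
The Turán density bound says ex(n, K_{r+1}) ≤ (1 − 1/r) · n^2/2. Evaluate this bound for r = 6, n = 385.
Turán density bound = (5/6) · 385^2/2 = 741125/12 ≈ 61760.4167

Turán's theorem: ex(n, K_{r+1}) is achieved by the complete r-partite Turán graph T(n, r) with parts as balanced as possible, and is at most (1 − 1/r) · n^2/2. For r = 6, n = 385: the density bound is (5/6) · 148225/2 = 741125/12 ≈ 61760.4167. The integer-valued extremum is e(T(385, 6)) = 61760, which is strictly less than the density bound 741125/12 since 6 ∤ 385 (the parts of T(385, 6) cannot all be equal).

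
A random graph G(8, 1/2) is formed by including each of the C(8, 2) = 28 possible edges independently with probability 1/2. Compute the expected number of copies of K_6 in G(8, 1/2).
E[# K_6] = C(8, 6) · (1/2)^C(6, 2) = 28 / 2^15 = 7/8192 ≈ 0.000854

For each 6-subset S of vertices (there are C(8, 6) = 28 such S), let X_S = 1 if S induces a K_6 (all C(6, 2) = 15 edges present). Then P(X_S = 1) = (1/2)^15 = 1/32768. By linearity of expectation, E[# K_6] = C(8, 6) · (1/2)^15 = 28 / 32768 = 7/8192 ≈ 0.000854.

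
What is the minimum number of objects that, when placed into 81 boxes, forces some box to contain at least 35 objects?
n = (35 − 1)·81 + 1 = 2755

By the generalised pigeonhole principle, to guarantee some box contains ≥ r objects we need more than (r − 1) · k objects total. Threshold: n = (r − 1) · k + 1. With r = 35 and k = 81: n = 34 · 81 + 1 = 2754 + 1 = 2755. For n = 2754 = 34 · 81, we can put exactly 34 objects in every box, avoiding 35 in any single one — so 2755 is tight.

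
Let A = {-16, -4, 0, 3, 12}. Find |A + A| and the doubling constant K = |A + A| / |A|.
K = |A + A| / |A| = 14/5

Enumerate A + A = {a + b : a, b ∈ A}. With |A| = 5, there are |A|^2 = 25 ordered sum pairs; collecting distinct values, A + A = {-32, -20, -16, -13, -8, -4, -1, 0, 3, 6, 8, 12, 15, 24}, so |A + A| = 14. Thus K = 14/5. For comparison, the minimum possible |A + A| over all 5-element sets is 2·5 − 1 = 9 (so min K = 9/5), attained only by arithmetic progressions.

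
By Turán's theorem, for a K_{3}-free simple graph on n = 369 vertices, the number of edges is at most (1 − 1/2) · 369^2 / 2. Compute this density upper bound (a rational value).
Turán density bound = (1/2) · 369^2/2 = 136161/4 ≈ 34040.25

Turán's theorem: ex(n, K_{r+1}) is achieved by the complete r-partite Turán graph T(n, r) with parts as balanced as possible, and is at most (1 − 1/r) · n^2/2. For r = 2, n = 369: the density bound is (1/2) · 136161/2 = 136161/4 ≈ 34040.25. The integer-valued extremum is e(T(369, 2)) = 34040, which is strictly less than the density bound 136161/4 since 2 ∤ 369 (the parts of T(369, 2) cannot all be equal).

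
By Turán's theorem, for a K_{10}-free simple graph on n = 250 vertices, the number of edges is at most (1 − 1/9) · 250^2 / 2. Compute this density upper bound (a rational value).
Turán density bound = (8/9) · 250^2/2 = 250000/9 ≈ 27777.7778

Turán's theorem: ex(n, K_{r+1}) is achieved by the complete r-partite Turán graph T(n, r) with parts as balanced as possible, and is at most (1 − 1/r) · n^2/2. For r = 9, n = 250: the density bound is (8/9) · 62500/2 = 250000/9 ≈ 27777.7778. The integer-valued extremum is e(T(250, 9)) = 27777, which is strictly less than the density bound 250000/9 since 9 ∤ 250 (the parts of T(250, 9) cannot all be equal).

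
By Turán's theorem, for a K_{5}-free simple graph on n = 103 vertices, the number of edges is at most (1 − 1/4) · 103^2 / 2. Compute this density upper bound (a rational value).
Turán density bound = (3/4) · 103^2/2 = 31827/8 ≈ 3978.375

Turán's theorem: ex(n, K_{r+1}) is achieved by the complete r-partite Turán graph T(n, r) with parts as balanced as possible, and is at most (1 − 1/r) · n^2/2. For r = 4, n = 103: the density bound is (3/4) · 10609/2 = 31827/8 ≈ 3978.375. The integer-valued extremum is e(T(103, 4)) = 3978, which is strictly less than the density bound 31827/8 since 4 ∤ 103 (the parts of T(103, 4) cannot all be equal).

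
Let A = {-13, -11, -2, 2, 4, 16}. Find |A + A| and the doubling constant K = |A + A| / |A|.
K = |A + A| / |A| = 20/6 = 10/3

Enumerate A + A = {a + b : a, b ∈ A}. With |A| = 6, there are |A|^2 = 36 ordered sum pairs; collecting distinct values, A + A = {-26, -24, -22, -15, -13, -11, -9, -7, -4, 0, 2, 3, 4, 5, 6, 8, 14, 18, 20, 32}, so |A + A| = 20. Thus K = 20/6 = 10/3. For comparison, the minimum possible |A + A| over all 6-element sets is 2·6 − 1 = 11 (so min K = 11/6), attained only by arithmetic progressions.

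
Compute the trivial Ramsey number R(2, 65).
R(2, 65) = 65

R(2, k) = k for all k ≥ 2: in a 2-colouring of K_k, either some edge is red (a red K_2) or all edges are blue (a blue K_k). And K_{64} coloured all-blue has no blue K_65, so R(2, 65) > 64. Hence R(2, 65) = 65.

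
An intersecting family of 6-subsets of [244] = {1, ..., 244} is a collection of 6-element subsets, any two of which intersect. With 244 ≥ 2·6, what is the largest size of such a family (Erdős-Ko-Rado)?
max |F| = C(243, 5) = 6774333588

Erdős-Ko-Rado (1961): when n ≥ 2k, max |F| = C(n−1, k−1). The bound is attained by the star {A : i ∈ A} for any fixed i ∈ [n]. Here C(244−1, 6−1) = C(243, 5) = 6774333588.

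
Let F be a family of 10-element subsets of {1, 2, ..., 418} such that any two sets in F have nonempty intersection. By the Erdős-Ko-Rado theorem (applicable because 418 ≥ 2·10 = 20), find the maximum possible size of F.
max |F| = C(417, 9) = 963187959225058060

Erdős-Ko-Rado (1961): when n ≥ 2k, max |F| = C(n−1, k−1). The bound is attained by the star {A : i ∈ A} for any fixed i ∈ [n]. Here C(418−1, 10−1) = C(417, 9) = 963187959225058060.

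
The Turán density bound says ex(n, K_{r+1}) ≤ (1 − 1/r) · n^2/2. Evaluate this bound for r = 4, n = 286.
Turán density bound = (3/4) · 286^2/2 = 61347/2 ≈ 30673.5

Turán's theorem: ex(n, K_{r+1}) is achieved by the complete r-partite Turán graph T(n, r) with parts as balanced as possible, and is at most (1 − 1/r) · n^2/2. For r = 4, n = 286: the density bound is (3/4) · 81796/2 = 61347/2 ≈ 30673.5. The integer-valued extremum is e(T(286, 4)) = 30673, which is strictly less than the density bound 61347/2 since 4 ∤ 286 (the parts of T(286, 4) cannot all be equal).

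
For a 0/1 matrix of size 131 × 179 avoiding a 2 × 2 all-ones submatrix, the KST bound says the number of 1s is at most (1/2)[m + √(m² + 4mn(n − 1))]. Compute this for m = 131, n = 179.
z(131, 179; 2, 2) ≤ (1/2)[131 + √(131² + 4·131·179·178)] = (1/2)[131 + √16712849] = 2109.5676

Kővári–Sós–Turán: let r_1, ..., r_131 be the row sums and z = Σ r_i the total number of 1s. Each pair of columns can share at most one row with both entries 1 (else a 2×2 all-ones block appears), so Σ_i C(r_i, 2) ≤ C(179, 2) = 15931. By convexity Σ_i C(r_i, 2) ≥ 131·C(z/131, 2) = z(z − 131)/(2·131), giving z² − 131z − 131·179·178 ≤ 0 and hence z ≤ (1/2)[131 + √(17161 + 4·4173922)] = (1/2)[131 + √16712849] ≈ (1/2)(131 + 4088.1351) = 2109.5676.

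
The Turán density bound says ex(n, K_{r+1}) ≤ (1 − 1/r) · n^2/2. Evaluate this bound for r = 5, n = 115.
Turán density bound = (4/5) · 115^2/2 = 5290

Turán's theorem: ex(n, K_{r+1}) is achieved by the complete r-partite Turán graph T(n, r) with parts as balanced as possible, and is at most (1 − 1/r) · n^2/2. For r = 5, n = 115: the density bound is (4/5) · 13225/2 = 5290. Since 5 ∣ 115, the Turán graph T(115, 5) has parts of equal size 23, and its edge count e(T(115, 5)) = 5290 attains the density bound exactly.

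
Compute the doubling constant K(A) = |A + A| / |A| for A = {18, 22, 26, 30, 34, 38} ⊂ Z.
K = |A + A| / |A| = 11/6

Enumerate A + A = {a + b : a, b ∈ A}. With |A| = 6, there are |A|^2 = 36 ordered sum pairs; collecting distinct values, A + A = {36, 40, 44, 48, 52, 56, 60, 64, 68, 72, 76}, so |A + A| = 11. Thus K = 11/6. Here |A + A| = 2|A| − 1 = 11, the minimum possible — so K = 11/6 is minimal, which holds iff A is an arithmetic progression.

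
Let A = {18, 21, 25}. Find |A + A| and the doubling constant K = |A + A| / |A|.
K = |A + A| / |A| = 6/3 = 2

Enumerate A + A = {a + b : a, b ∈ A}. With |A| = 3, there are |A|^2 = 9 ordered sum pairs; collecting distinct values, A + A = {36, 39, 42, 43, 46, 50}, so |A + A| = 6. Thus K = 6/3 = 2. For comparison, the minimum possible |A + A| over all 3-element sets is 2·3 − 1 = 5 (so min K = 5/3), attained only by arithmetic progressions.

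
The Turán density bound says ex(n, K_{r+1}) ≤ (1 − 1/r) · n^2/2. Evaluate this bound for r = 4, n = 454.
Turán density bound = (3/4) · 454^2/2 = 154587/2 ≈ 77293.5

Turán's theorem: ex(n, K_{r+1}) is achieved by the complete r-partite Turán graph T(n, r) with parts as balanced as possible, and is at most (1 − 1/r) · n^2/2. For r = 4, n = 454: the density bound is (3/4) · 206116/2 = 154587/2 ≈ 77293.5. The integer-valued extremum is e(T(454, 4)) = 77293, which is strictly less than the density bound 154587/2 since 4 ∤ 454 (the parts of T(454, 4) cannot all be equal).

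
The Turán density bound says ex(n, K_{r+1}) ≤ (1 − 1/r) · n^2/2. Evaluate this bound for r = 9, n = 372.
Turán density bound = (8/9) · 372^2/2 = 61504

Turán's theorem: ex(n, K_{r+1}) is achieved by the complete r-partite Turán graph T(n, r) with parts as balanced as possible, and is at most (1 − 1/r) · n^2/2. For r = 9, n = 372: the density bound is (8/9) · 138384/2 = 61504. The integer-valued extremum is e(T(372, 9)) = 61503, which is strictly less than the density bound 61504 since 9 ∤ 372 (the parts of T(372, 9) cannot all be equal).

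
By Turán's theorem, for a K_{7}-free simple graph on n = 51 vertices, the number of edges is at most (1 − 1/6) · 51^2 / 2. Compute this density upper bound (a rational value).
Turán density bound = (5/6) · 51^2/2 = 4335/4 ≈ 1083.75

Turán's theorem: ex(n, K_{r+1}) is achieved by the complete r-partite Turán graph T(n, r) with parts as balanced as possible, and is at most (1 − 1/r) · n^2/2. For r = 6, n = 51: the density bound is (5/6) · 2601/2 = 4335/4 ≈ 1083.75. The integer-valued extremum is e(T(51, 6)) = 1083, which is strictly less than the density bound 4335/4 since 6 ∤ 51 (the parts of T(51, 6) cannot all be equal).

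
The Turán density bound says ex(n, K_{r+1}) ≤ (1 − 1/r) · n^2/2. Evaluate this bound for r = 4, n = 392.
Turán density bound = (3/4) · 392^2/2 = 57624

Turán's theorem: ex(n, K_{r+1}) is achieved by the complete r-partite Turán graph T(n, r) with parts as balanced as possible, and is at most (1 − 1/r) · n^2/2. For r = 4, n = 392: the density bound is (3/4) · 153664/2 = 57624. Since 4 ∣ 392, the Turán graph T(392, 4) has parts of equal size 98, and its edge count e(T(392, 4)) = 57624 attains the density bound exactly.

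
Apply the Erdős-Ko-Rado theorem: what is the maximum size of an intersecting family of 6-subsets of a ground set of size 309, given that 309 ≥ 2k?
max |F| = C(308, 5) = 22356442416

The Erdős-Ko-Rado theorem states: for n ≥ 2k, an intersecting family of k-subsets of an n-element set has size at most C(n − 1, k − 1), with equality for 'star' families {A ⊆ [n] : |A| = k, i ∈ A} (fix an element i). For n = 309, k = 6: C(308, 5) = 22356442416.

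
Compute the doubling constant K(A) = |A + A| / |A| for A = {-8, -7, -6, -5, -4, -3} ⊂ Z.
K = |A + A| / |A| = 11/6

Enumerate A + A = {a + b : a, b ∈ A}. With |A| = 6, there are |A|^2 = 36 ordered sum pairs; collecting distinct values, A + A = {-16, -15, -14, -13, -12, -11, -10, -9, -8, -7, -6}, so |A + A| = 11. Thus K = 11/6. Here |A + A| = 2|A| − 1 = 11, the minimum possible — so K = 11/6 is minimal, which holds iff A is an arithmetic progression.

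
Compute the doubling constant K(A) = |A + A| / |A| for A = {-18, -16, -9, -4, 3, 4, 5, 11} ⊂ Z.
K = |A + A| / |A| = 31/8

Enumerate A + A = {a + b : a, b ∈ A}. With |A| = 8, there are |A|^2 = 64 ordered sum pairs; collecting distinct values, A + A = {-36, -34, -32, -27, -25, -22, -20, -18, -15, -14, -13, -12, -11, -8, -7, -6, -5, -4, -1, 0, 1, 2, 6, 7, 8, 9, 10, 14, 15, 16, 22}, so |A + A| = 31. Thus K = 31/8. For comparison, the minimum possible |A + A| over all 8-element sets is 2·8 − 1 = 15 (so min K = 15/8), attained only by arithmetic progressions.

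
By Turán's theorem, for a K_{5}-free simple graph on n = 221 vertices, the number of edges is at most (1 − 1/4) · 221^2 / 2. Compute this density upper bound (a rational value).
Turán density bound = (3/4) · 221^2/2 = 146523/8 ≈ 18315.375

Turán's theorem: ex(n, K_{r+1}) is achieved by the complete r-partite Turán graph T(n, r) with parts as balanced as possible, and is at most (1 − 1/r) · n^2/2. For r = 4, n = 221: the density bound is (3/4) · 48841/2 = 146523/8 ≈ 18315.375. The integer-valued extremum is e(T(221, 4)) = 18315, which is strictly less than the density bound 146523/8 since 4 ∤ 221 (the parts of T(221, 4) cannot all be equal).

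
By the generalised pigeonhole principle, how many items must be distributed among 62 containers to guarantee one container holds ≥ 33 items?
n = (33 − 1)·62 + 1 = 1985

By the generalised pigeonhole principle, to guarantee some box contains ≥ r objects we need more than (r − 1) · k objects total. Threshold: n = (r − 1) · k + 1. With r = 33 and k = 62: n = 32 · 62 + 1 = 1984 + 1 = 1985. For n = 1984 = 32 · 62, we can put exactly 32 objects in every box, avoiding 33 in any single one — so 1985 is tight.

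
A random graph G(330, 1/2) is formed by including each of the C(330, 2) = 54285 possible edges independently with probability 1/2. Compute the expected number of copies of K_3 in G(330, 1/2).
E[# K_3] = C(330, 3) · (1/2)^C(3, 2) = 5935160 / 2^3 = 741895

For each 3-subset S of vertices (there are C(330, 3) = 5935160 such S), let X_S = 1 if S induces a K_3 (all C(3, 2) = 3 edges present). Then P(X_S = 1) = (1/2)^3 = 1/8. By linearity of expectation, E[# K_3] = C(330, 3) · (1/2)^3 = 5935160 / 8 = 741895.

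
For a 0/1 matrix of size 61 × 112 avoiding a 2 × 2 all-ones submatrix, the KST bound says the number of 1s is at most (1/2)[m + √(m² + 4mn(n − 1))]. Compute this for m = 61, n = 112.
z(61, 112; 2, 2) ≤ (1/2)[61 + √(61² + 4·61·112·111)] = (1/2)[61 + √3037129] = 901.868

Kővári–Sós–Turán: let r_1, ..., r_61 be the row sums and z = Σ r_i the total number of 1s. Each pair of columns can share at most one row with both entries 1 (else a 2×2 all-ones block appears), so Σ_i C(r_i, 2) ≤ C(112, 2) = 6216. By convexity Σ_i C(r_i, 2) ≥ 61·C(z/61, 2) = z(z − 61)/(2·61), giving z² − 61z − 61·112·111 ≤ 0 and hence z ≤ (1/2)[61 + √(3721 + 4·758352)] = (1/2)[61 + √3037129] ≈ (1/2)(61 + 1742.7361) = 901.868.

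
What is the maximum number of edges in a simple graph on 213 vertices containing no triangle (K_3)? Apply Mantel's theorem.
ex(213, K_3) = ⌊213^2/4⌋ = 11342

Mantel (1907): a triangle-free graph on n vertices has at most ⌊n^2/4⌋ edges, with equality for the complete bipartite graph K_{⌊n/2⌋, ⌈n/2⌉}. For n = 213: ⌊213^2/4⌋ = ⌊45369/4⌋ = 11342. The extremal graph is K_{106, 107}, which has 106·107 = 11342 edges.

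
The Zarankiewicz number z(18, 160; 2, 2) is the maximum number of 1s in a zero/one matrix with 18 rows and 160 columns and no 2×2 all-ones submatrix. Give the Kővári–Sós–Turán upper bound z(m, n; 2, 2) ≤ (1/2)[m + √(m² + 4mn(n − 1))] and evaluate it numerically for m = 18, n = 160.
z(18, 160; 2, 2) ≤ (1/2)[18 + √(18² + 4·18·160·159)] = (1/2)[18 + √1832004] = 685.7577

Kővári–Sós–Turán: let r_1, ..., r_18 be the row sums and z = Σ r_i the total number of 1s. Each pair of columns can share at most one row with both entries 1 (else a 2×2 all-ones block appears), so Σ_i C(r_i, 2) ≤ C(160, 2) = 12720. By convexity Σ_i C(r_i, 2) ≥ 18·C(z/18, 2) = z(z − 18)/(2·18), giving z² − 18z − 18·160·159 ≤ 0 and hence z ≤ (1/2)[18 + √(324 + 4·457920)] = (1/2)[18 + √1832004] ≈ (1/2)(18 + 1353.5154) = 685.7577.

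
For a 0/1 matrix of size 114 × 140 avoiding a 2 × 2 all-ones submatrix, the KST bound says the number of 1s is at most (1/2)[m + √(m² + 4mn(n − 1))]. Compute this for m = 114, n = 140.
z(114, 140; 2, 2) ≤ (1/2)[114 + √(114² + 4·114·140·139)] = (1/2)[114 + √8886756] = 1547.5331

Kővári–Sós–Turán: let r_1, ..., r_114 be the row sums and z = Σ r_i the total number of 1s. Each pair of columns can share at most one row with both entries 1 (else a 2×2 all-ones block appears), so Σ_i C(r_i, 2) ≤ C(140, 2) = 9730. By convexity Σ_i C(r_i, 2) ≥ 114·C(z/114, 2) = z(z − 114)/(2·114), giving z² − 114z − 114·140·139 ≤ 0 and hence z ≤ (1/2)[114 + √(12996 + 4·2218440)] = (1/2)[114 + √8886756] ≈ (1/2)(114 + 2981.0663) = 1547.5331.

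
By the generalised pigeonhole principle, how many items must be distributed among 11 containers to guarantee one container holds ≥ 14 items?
n = (14 − 1)·11 + 1 = 144

By the generalised pigeonhole principle, to guarantee some box contains ≥ r objects we need more than (r − 1) · k objects total. Threshold: n = (r − 1) · k + 1. With r = 14 and k = 11: n = 13 · 11 + 1 = 143 + 1 = 144. For n = 143 = 13 · 11, we can put exactly 13 objects in every box, avoiding 14 in any single one — so 144 is tight.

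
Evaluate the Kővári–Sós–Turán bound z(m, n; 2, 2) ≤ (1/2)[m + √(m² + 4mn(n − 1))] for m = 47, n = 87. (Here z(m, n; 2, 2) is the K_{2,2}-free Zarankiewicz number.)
z(47, 87; 2, 2) ≤ (1/2)[47 + √(47² + 4·47·87·86)] = (1/2)[47 + √1408825] = 616.9697

Kővári–Sós–Turán: let r_1, ..., r_47 be the row sums and z = Σ r_i the total number of 1s. Each pair of columns can share at most one row with both entries 1 (else a 2×2 all-ones block appears), so Σ_i C(r_i, 2) ≤ C(87, 2) = 3741. By convexity Σ_i C(r_i, 2) ≥ 47·C(z/47, 2) = z(z − 47)/(2·47), giving z² − 47z − 47·87·86 ≤ 0 and hence z ≤ (1/2)[47 + √(2209 + 4·351654)] = (1/2)[47 + √1408825] ≈ (1/2)(47 + 1186.9393) = 616.9697.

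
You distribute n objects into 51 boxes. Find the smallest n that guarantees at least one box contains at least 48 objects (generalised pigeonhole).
n = (48 − 1)·51 + 1 = 2398

By the generalised pigeonhole principle, to guarantee some box contains ≥ r objects we need more than (r − 1) · k objects total. Threshold: n = (r − 1) · k + 1. With r = 48 and k = 51: n = 47 · 51 + 1 = 2397 + 1 = 2398. For n = 2397 = 47 · 51, we can put exactly 47 objects in every box, avoiding 48 in any single one — so 2398 is tight.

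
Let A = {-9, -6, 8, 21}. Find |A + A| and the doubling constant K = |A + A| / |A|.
K = |A + A| / |A| = 10/4 = 5/2

Enumerate A + A = {a + b : a, b ∈ A}. With |A| = 4, there are |A|^2 = 16 ordered sum pairs; collecting distinct values, A + A = {-18, -15, -12, -1, 2, 12, 15, 16, 29, 42}, so |A + A| = 10. Thus K = 10/4 = 5/2. For comparison, the minimum possible |A + A| over all 4-element sets is 2·4 − 1 = 7 (so min K = 7/4), attained only by arithmetic progressions.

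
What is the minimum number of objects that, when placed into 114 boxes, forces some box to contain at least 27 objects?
n = (27 − 1)·114 + 1 = 2965

By the generalised pigeonhole principle, to guarantee some box contains ≥ r objects we need more than (r − 1) · k objects total. Threshold: n = (r − 1) · k + 1. With r = 27 and k = 114: n = 26 · 114 + 1 = 2964 + 1 = 2965. For n = 2964 = 26 · 114, we can put exactly 26 objects in every box, avoiding 27 in any single one — so 2965 is tight.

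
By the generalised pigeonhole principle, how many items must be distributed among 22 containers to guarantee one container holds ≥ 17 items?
n = (17 − 1)·22 + 1 = 353

By the generalised pigeonhole principle, to guarantee some box contains ≥ r objects we need more than (r − 1) · k objects total. Threshold: n = (r − 1) · k + 1. With r = 17 and k = 22: n = 16 · 22 + 1 = 352 + 1 = 353. For n = 352 = 16 · 22, we can put exactly 16 objects in every box, avoiding 17 in any single one — so 353 is tight.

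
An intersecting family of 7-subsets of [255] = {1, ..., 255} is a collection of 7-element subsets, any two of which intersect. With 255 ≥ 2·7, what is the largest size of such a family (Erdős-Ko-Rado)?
max |F| = C(254, 6) = 351427189575

The Erdős-Ko-Rado theorem states: for n ≥ 2k, an intersecting family of k-subsets of an n-element set has size at most C(n − 1, k − 1), with equality for 'star' families {A ⊆ [n] : |A| = k, i ∈ A} (fix an element i). For n = 255, k = 7: C(254, 6) = 351427189575.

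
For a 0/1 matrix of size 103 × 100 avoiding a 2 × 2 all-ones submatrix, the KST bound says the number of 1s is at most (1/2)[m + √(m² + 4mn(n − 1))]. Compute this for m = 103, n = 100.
z(103, 100; 2, 2) ≤ (1/2)[103 + √(103² + 4·103·100·99)] = (1/2)[103 + √4089409] = 1062.6144

Kővári–Sós–Turán: let r_1, ..., r_103 be the row sums and z = Σ r_i the total number of 1s. Each pair of columns can share at most one row with both entries 1 (else a 2×2 all-ones block appears), so Σ_i C(r_i, 2) ≤ C(100, 2) = 4950. By convexity Σ_i C(r_i, 2) ≥ 103·C(z/103, 2) = z(z − 103)/(2·103), giving z² − 103z − 103·100·99 ≤ 0 and hence z ≤ (1/2)[103 + √(10609 + 4·1019700)] = (1/2)[103 + √4089409] ≈ (1/2)(103 + 2022.2287) = 1062.6144.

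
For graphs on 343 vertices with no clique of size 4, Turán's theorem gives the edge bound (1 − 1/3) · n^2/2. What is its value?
Turán density bound = (2/3) · 343^2/2 = 117649/3 ≈ 39216.3333

Turán's theorem: ex(n, K_{r+1}) is achieved by the complete r-partite Turán graph T(n, r) with parts as balanced as possible, and is at most (1 − 1/r) · n^2/2. For r = 3, n = 343: the density bound is (2/3) · 117649/2 = 117649/3 ≈ 39216.3333. The integer-valued extremum is e(T(343, 3)) = 39216, which is strictly less than the density bound 117649/3 since 3 ∤ 343 (the parts of T(343, 3) cannot all be equal).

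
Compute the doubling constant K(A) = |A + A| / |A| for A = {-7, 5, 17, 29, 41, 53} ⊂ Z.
K = |A + A| / |A| = 11/6

Enumerate A + A = {a + b : a, b ∈ A}. With |A| = 6, there are |A|^2 = 36 ordered sum pairs; collecting distinct values, A + A = {-14, -2, 10, 22, 34, 46, 58, 70, 82, 94, 106}, so |A + A| = 11. Thus K = 11/6. Here |A + A| = 2|A| − 1 = 11, the minimum possible — so K = 11/6 is minimal, which holds iff A is an arithmetic progression.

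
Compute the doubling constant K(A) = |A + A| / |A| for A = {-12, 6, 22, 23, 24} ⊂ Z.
K = |A + A| / |A| = 13/5

Enumerate A + A = {a + b : a, b ∈ A}. With |A| = 5, there are |A|^2 = 25 ordered sum pairs; collecting distinct values, A + A = {-24, -6, 10, 11, 12, 28, 29, 30, 44, 45, 46, 47, 48}, so |A + A| = 13. Thus K = 13/5. For comparison, the minimum possible |A + A| over all 5-element sets is 2·5 − 1 = 9 (so min K = 9/5), attained only by arithmetic progressions.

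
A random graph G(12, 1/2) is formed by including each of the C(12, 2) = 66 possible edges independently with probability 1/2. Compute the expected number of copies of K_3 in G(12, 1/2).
E[# K_3] = C(12, 3) · (1/2)^C(3, 2) = 220 / 2^3 = 55/2 = 27.5

For each 3-subset S of vertices (there are C(12, 3) = 220 such S), let X_S = 1 if S induces a K_3 (all C(3, 2) = 3 edges present). Then P(X_S = 1) = (1/2)^3 = 1/8. By linearity of expectation, E[# K_3] = C(12, 3) · (1/2)^3 = 220 / 8 = 55/2 = 27.5.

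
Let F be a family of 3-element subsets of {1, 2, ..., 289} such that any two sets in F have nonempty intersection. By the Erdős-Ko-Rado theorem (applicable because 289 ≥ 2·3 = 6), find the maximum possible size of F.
max |F| = C(288, 2) = 41328

Erdős-Ko-Rado (1961): when n ≥ 2k, max |F| = C(n−1, k−1). The bound is attained by the star {A : i ∈ A} for any fixed i ∈ [n]. Here C(289−1, 3−1) = C(288, 2) = 41328.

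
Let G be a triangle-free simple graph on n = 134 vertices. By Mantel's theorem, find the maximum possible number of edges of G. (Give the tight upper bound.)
ex(134, K_3) = ⌊134^2/4⌋ = 4489

Mantel (1907): a triangle-free graph on n vertices has at most ⌊n^2/4⌋ edges, with equality for the complete bipartite graph K_{⌊n/2⌋, ⌈n/2⌉}. For n = 134: ⌊134^2/4⌋ = ⌊17956/4⌋ = 4489. The extremal graph is K_{67, 67}, which has 67·67 = 4489 edges.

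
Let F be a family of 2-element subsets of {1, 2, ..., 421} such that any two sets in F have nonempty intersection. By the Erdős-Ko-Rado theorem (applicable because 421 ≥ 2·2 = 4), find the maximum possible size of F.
max |F| = C(420, 1) = 420

Erdős-Ko-Rado (1961): when n ≥ 2k, max |F| = C(n−1, k−1). The bound is attained by the star {A : i ∈ A} for any fixed i ∈ [n]. Here C(421−1, 2−1) = C(420, 1) = 420.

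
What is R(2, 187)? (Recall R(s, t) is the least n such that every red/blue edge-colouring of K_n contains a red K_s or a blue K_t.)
R(2, 187) = 187

R(2, k) = k for all k ≥ 2: in a 2-colouring of K_k, either some edge is red (a red K_2) or all edges are blue (a blue K_k). And K_{186} coloured all-blue has no blue K_187, so R(2, 187) > 186. Hence R(2, 187) = 187.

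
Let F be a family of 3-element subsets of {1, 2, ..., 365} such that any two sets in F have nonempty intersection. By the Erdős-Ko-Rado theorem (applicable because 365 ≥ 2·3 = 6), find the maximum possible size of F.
max |F| = C(364, 2) = 66066

Erdős-Ko-Rado (1961): when n ≥ 2k, max |F| = C(n−1, k−1). The bound is attained by the star {A : i ∈ A} for any fixed i ∈ [n]. Here C(365−1, 3−1) = C(364, 2) = 66066.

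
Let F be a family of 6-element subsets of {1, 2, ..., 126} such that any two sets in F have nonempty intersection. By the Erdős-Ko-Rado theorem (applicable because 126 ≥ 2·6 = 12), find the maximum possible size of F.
max |F| = C(125, 5) = 234531275

Erdős-Ko-Rado (1961): when n ≥ 2k, max |F| = C(n−1, k−1). The bound is attained by the star {A : i ∈ A} for any fixed i ∈ [n]. Here C(126−1, 6−1) = C(125, 5) = 234531275.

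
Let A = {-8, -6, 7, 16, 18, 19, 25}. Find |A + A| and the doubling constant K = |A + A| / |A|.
K = |A + A| / |A| = 26/7

Enumerate A + A = {a + b : a, b ∈ A}. With |A| = 7, there are |A|^2 = 49 ordered sum pairs; collecting distinct values, A + A = {-16, -14, -12, -1, 1, 8, 10, 11, 12, 13, 14, 17, 19, 23, 25, 26, 32, 34, 35, 36, 37, 38, 41, 43, 44, 50}, so |A + A| = 26. Thus K = 26/7. For comparison, the minimum possible |A + A| over all 7-element sets is 2·7 − 1 = 13 (so min K = 13/7), attained only by arithmetic progressions.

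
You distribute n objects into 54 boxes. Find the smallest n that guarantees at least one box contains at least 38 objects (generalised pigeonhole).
n = (38 − 1)·54 + 1 = 1999

By the generalised pigeonhole principle, to guarantee some box contains ≥ r objects we need more than (r − 1) · k objects total. Threshold: n = (r − 1) · k + 1. With r = 38 and k = 54: n = 37 · 54 + 1 = 1998 + 1 = 1999. For n = 1998 = 37 · 54, we can put exactly 37 objects in every box, avoiding 38 in any single one — so 1999 is tight.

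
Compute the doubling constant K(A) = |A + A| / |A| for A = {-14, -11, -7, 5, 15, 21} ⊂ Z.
K = |A + A| / |A| = 20/6 = 10/3

Enumerate A + A = {a + b : a, b ∈ A}. With |A| = 6, there are |A|^2 = 36 ordered sum pairs; collecting distinct values, A + A = {-28, -25, -22, -21, -18, -14, -9, -6, -2, 1, 4, 7, 8, 10, 14, 20, 26, 30, 36, 42}, so |A + A| = 20. Thus K = 20/6 = 10/3. For comparison, the minimum possible |A + A| over all 6-element sets is 2·6 − 1 = 11 (so min K = 11/6), attained only by arithmetic progressions.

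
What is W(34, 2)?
W(34, 2) = 34 + 1 = 35

A 2-term AP is any pair of integers, so a monochromatic 2-AP exists iff some colour is used at least twice. With 34 colours, the colouring i ↦ i on {1, ..., 34} uses each colour once, avoiding any monochromatic pair, so W(34, 2) > 34. For {1, ..., 35}, pigeonhole forces two integers of the same colour, which form a monochromatic 2-AP. Hence W(34, 2) = 35.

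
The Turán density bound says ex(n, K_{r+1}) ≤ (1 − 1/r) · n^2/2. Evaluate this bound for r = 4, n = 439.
Turán density bound = (3/4) · 439^2/2 = 578163/8 ≈ 72270.375

Turán's theorem: ex(n, K_{r+1}) is achieved by the complete r-partite Turán graph T(n, r) with parts as balanced as possible, and is at most (1 − 1/r) · n^2/2. For r = 4, n = 439: the density bound is (3/4) · 192721/2 = 578163/8 ≈ 72270.375. The integer-valued extremum is e(T(439, 4)) = 72270, which is strictly less than the density bound 578163/8 since 4 ∤ 439 (the parts of T(439, 4) cannot all be equal).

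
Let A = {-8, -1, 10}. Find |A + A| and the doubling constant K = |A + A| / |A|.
K = |A + A| / |A| = 6/3 = 2

Enumerate A + A = {a + b : a, b ∈ A}. With |A| = 3, there are |A|^2 = 9 ordered sum pairs; collecting distinct values, A + A = {-16, -9, -2, 2, 9, 20}, so |A + A| = 6. Thus K = 6/3 = 2. For comparison, the minimum possible |A + A| over all 3-element sets is 2·3 − 1 = 5 (so min K = 5/3), attained only by arithmetic progressions.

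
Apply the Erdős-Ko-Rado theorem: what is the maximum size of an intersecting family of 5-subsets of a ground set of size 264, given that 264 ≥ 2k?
max |F| = C(263, 4) = 194831715

Erdős-Ko-Rado (1961): when n ≥ 2k, max |F| = C(n−1, k−1). The bound is attained by the star {A : i ∈ A} for any fixed i ∈ [n]. Here C(264−1, 5−1) = C(263, 4) = 194831715.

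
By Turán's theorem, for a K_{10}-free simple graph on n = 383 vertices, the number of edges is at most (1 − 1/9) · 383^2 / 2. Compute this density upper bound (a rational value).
Turán density bound = (8/9) · 383^2/2 = 586756/9 ≈ 65195.1111

Turán's theorem: ex(n, K_{r+1}) is achieved by the complete r-partite Turán graph T(n, r) with parts as balanced as possible, and is at most (1 − 1/r) · n^2/2. For r = 9, n = 383: the density bound is (8/9) · 146689/2 = 586756/9 ≈ 65195.1111. The integer-valued extremum is e(T(383, 9)) = 65194, which is strictly less than the density bound 586756/9 since 9 ∤ 383 (the parts of T(383, 9) cannot all be equal).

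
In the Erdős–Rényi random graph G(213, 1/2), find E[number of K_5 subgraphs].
E[# K_5] = C(213, 5) · (1/2)^C(5, 2) = 3484835277 / 2^10 ≈ 3403159.450195

For each 5-subset S of vertices (there are C(213, 5) = 3484835277 such S), let X_S = 1 if S induces a K_5 (all C(5, 2) = 10 edges present). Then P(X_S = 1) = (1/2)^10 = 1/1024. By linearity of expectation, E[# K_5] = C(213, 5) · (1/2)^10 = 3484835277 / 1024 ≈ 3403159.450195.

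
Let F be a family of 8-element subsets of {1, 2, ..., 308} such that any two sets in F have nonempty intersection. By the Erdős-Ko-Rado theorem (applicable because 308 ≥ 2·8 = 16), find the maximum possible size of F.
max |F| = C(307, 7) = 47601293640636

The Erdős-Ko-Rado theorem states: for n ≥ 2k, an intersecting family of k-subsets of an n-element set has size at most C(n − 1, k − 1), with equality for 'star' families {A ⊆ [n] : |A| = k, i ∈ A} (fix an element i). For n = 308, k = 8: C(307, 7) = 47601293640636.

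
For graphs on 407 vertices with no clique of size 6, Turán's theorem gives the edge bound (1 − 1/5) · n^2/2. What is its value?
Turán density bound = (4/5) · 407^2/2 = 331298/5 ≈ 66259.6

Turán's theorem: ex(n, K_{r+1}) is achieved by the complete r-partite Turán graph T(n, r) with parts as balanced as possible, and is at most (1 − 1/r) · n^2/2. For r = 5, n = 407: the density bound is (4/5) · 165649/2 = 331298/5 ≈ 66259.6. The integer-valued extremum is e(T(407, 5)) = 66259, which is strictly less than the density bound 331298/5 since 5 ∤ 407 (the parts of T(407, 5) cannot all be equal).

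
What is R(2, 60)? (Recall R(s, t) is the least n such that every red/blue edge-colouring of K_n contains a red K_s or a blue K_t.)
R(2, 60) = 60

R(2, k) = k for all k ≥ 2: in a 2-colouring of K_k, either some edge is red (a red K_2) or all edges are blue (a blue K_k). And K_{59} coloured all-blue has no blue K_60, so R(2, 60) > 59. Hence R(2, 60) = 60.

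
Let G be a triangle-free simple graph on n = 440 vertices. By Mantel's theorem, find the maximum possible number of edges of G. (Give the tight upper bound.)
ex(440, K_3) = ⌊440^2/4⌋ = 48400

Mantel (1907): a triangle-free graph on n vertices has at most ⌊n^2/4⌋ edges, with equality for the complete bipartite graph K_{⌊n/2⌋, ⌈n/2⌉}. For n = 440: ⌊440^2/4⌋ = ⌊193600/4⌋ = 48400. The extremal graph is K_{220, 220}, which has 220·220 = 48400 edges.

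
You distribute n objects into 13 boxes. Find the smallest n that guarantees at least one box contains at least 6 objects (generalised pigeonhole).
n = (6 − 1)·13 + 1 = 66

By the generalised pigeonhole principle, to guarantee some box contains ≥ r objects we need more than (r − 1) · k objects total. Threshold: n = (r − 1) · k + 1. With r = 6 and k = 13: n = 5 · 13 + 1 = 65 + 1 = 66. For n = 65 = 5 · 13, we can put exactly 5 objects in every box, avoiding 6 in any single one — so 66 is tight.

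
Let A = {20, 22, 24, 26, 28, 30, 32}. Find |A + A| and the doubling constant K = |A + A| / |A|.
K = |A + A| / |A| = 13/7

Enumerate A + A = {a + b : a, b ∈ A}. With |A| = 7, there are |A|^2 = 49 ordered sum pairs; collecting distinct values, A + A = {40, 42, 44, 46, 48, 50, 52, 54, 56, 58, 60, 62, 64}, so |A + A| = 13. Thus K = 13/7. Here |A + A| = 2|A| − 1 = 13, the minimum possible — so K = 13/7 is minimal, which holds iff A is an arithmetic progression.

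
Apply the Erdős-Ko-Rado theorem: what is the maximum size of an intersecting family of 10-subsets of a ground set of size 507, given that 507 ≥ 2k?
max |F| = C(506, 9) = 5578516465990712750

The Erdős-Ko-Rado theorem states: for n ≥ 2k, an intersecting family of k-subsets of an n-element set has size at most C(n − 1, k − 1), with equality for 'star' families {A ⊆ [n] : |A| = k, i ∈ A} (fix an element i). For n = 507, k = 10: C(506, 9) = 5578516465990712750.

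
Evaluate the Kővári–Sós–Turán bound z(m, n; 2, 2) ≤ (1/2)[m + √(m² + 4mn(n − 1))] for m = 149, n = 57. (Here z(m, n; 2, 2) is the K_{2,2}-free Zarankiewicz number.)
z(149, 57; 2, 2) ≤ (1/2)[149 + √(149² + 4·149·57·56)] = (1/2)[149 + √1924633] = 768.1557

Kővári–Sós–Turán: let r_1, ..., r_149 be the row sums and z = Σ r_i the total number of 1s. Each pair of columns can share at most one row with both entries 1 (else a 2×2 all-ones block appears), so Σ_i C(r_i, 2) ≤ C(57, 2) = 1596. By convexity Σ_i C(r_i, 2) ≥ 149·C(z/149, 2) = z(z − 149)/(2·149), giving z² − 149z − 149·57·56 ≤ 0 and hence z ≤ (1/2)[149 + √(22201 + 4·475608)] = (1/2)[149 + √1924633] ≈ (1/2)(149 + 1387.3114) = 768.1557.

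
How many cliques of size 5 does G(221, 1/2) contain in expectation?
E[# K_5] = C(221, 5) · (1/2)^C(5, 2) = 4197532339 / 2^10 ≈ 4099152.674805

For each 5-subset S of vertices (there are C(221, 5) = 4197532339 such S), let X_S = 1 if S induces a K_5 (all C(5, 2) = 10 edges present). Then P(X_S = 1) = (1/2)^10 = 1/1024. By linearity of expectation, E[# K_5] = C(221, 5) · (1/2)^10 = 4197532339 / 1024 ≈ 4099152.674805.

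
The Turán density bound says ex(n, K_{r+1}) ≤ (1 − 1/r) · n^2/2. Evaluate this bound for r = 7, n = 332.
Turán density bound = (6/7) · 332^2/2 = 330672/7 ≈ 47238.8571

Turán's theorem: ex(n, K_{r+1}) is achieved by the complete r-partite Turán graph T(n, r) with parts as balanced as possible, and is at most (1 − 1/r) · n^2/2. For r = 7, n = 332: the density bound is (6/7) · 110224/2 = 330672/7 ≈ 47238.8571. The integer-valued extremum is e(T(332, 7)) = 47238, which is strictly less than the density bound 330672/7 since 7 ∤ 332 (the parts of T(332, 7) cannot all be equal).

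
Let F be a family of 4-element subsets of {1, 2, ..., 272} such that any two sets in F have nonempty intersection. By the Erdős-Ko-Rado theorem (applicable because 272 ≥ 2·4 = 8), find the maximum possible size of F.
max |F| = C(271, 3) = 3280455

Erdős-Ko-Rado (1961): when n ≥ 2k, max |F| = C(n−1, k−1). The bound is attained by the star {A : i ∈ A} for any fixed i ∈ [n]. Here C(272−1, 4−1) = C(271, 3) = 3280455.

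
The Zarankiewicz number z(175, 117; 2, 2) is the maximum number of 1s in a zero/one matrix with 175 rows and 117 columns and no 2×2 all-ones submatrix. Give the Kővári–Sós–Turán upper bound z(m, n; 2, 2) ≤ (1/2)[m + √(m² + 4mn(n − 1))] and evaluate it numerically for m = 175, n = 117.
z(175, 117; 2, 2) ≤ (1/2)[175 + √(175² + 4·175·117·116)] = (1/2)[175 + √9531025] = 1631.1179

Kővári–Sós–Turán: let r_1, ..., r_175 be the row sums and z = Σ r_i the total number of 1s. Each pair of columns can share at most one row with both entries 1 (else a 2×2 all-ones block appears), so Σ_i C(r_i, 2) ≤ C(117, 2) = 6786. By convexity Σ_i C(r_i, 2) ≥ 175·C(z/175, 2) = z(z − 175)/(2·175), giving z² − 175z − 175·117·116 ≤ 0 and hence z ≤ (1/2)[175 + √(30625 + 4·2375100)] = (1/2)[175 + √9531025] ≈ (1/2)(175 + 3087.2358) = 1631.1179.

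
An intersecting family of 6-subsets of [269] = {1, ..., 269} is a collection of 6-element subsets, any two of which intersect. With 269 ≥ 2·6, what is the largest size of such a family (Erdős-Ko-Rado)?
max |F| = C(268, 5) = 11096761368

Erdős-Ko-Rado (1961): when n ≥ 2k, max |F| = C(n−1, k−1). The bound is attained by the star {A : i ∈ A} for any fixed i ∈ [n]. Here C(269−1, 6−1) = C(268, 5) = 11096761368.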